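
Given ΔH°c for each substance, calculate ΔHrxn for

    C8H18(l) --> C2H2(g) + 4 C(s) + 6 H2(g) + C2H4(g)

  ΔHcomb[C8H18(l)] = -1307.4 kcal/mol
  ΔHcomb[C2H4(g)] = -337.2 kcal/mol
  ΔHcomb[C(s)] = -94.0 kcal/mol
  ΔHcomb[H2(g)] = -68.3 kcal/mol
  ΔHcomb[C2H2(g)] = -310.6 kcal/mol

ΔHrxn = 126.2 kcal/mol

With combustion enthalpies, reactants minus products:
= [1·(-1307.4)] − [1·(-310.6) + 4·(-94.0) + 6·(-68.3) + 1·(-337.2)]
= 126.2 kcal/mol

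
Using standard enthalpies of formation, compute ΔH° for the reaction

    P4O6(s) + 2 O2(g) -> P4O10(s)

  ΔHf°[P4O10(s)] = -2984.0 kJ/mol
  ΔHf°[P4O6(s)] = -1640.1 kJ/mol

ΔH°rxn = Σ nΔHf°(products) − Σ nΔHf°(reactants).
Products: 1·(-2984.0) = -2984.0
Reactants: 1·(-1640.1) + 2·(+0.0) = -1640.1
ΔH° = (-2984.0) − (-1640.1) = -1343.9 kJ/mol

ΔH° = -1343.9 kJ/mol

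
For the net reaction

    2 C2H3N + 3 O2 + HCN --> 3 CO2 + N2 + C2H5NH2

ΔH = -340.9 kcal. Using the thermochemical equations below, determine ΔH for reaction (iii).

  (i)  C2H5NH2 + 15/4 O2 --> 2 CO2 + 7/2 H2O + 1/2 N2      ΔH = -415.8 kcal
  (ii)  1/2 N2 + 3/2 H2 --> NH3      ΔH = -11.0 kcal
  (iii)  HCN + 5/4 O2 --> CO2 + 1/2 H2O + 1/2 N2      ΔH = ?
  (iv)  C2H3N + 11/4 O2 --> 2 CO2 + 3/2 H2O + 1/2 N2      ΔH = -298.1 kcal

ΔH = -160.5 kcal

(i) reversed (C2H5NH2 must end up as a product): +415.8 kcal
(ii): not needed (H2 appears nowhere else).
(iii) as written (HCN already on the reactant side): contributes x
(iv) × 2 (scale by 2 for the 2 C2H3N): (2)·(-298.1) = -596.2 kcal
-340.9 = (+415.8) + (-596.2) + x
x = (-340.9 − (-180.4)) / (1) = -160.5 kcal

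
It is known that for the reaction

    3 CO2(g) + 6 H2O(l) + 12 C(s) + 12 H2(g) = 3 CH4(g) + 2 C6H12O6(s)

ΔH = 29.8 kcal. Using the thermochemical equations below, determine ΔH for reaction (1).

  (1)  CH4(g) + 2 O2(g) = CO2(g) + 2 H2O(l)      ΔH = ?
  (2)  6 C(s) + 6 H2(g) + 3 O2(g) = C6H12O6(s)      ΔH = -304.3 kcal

(1) reversed and × 3 (CH4(g) must end up as a product; ×3 to match 3 CH4(g) in the target): contributes −3·x
(2) × 2 (scale by 2 for the 2 C6H12O6(s)): (2)·(-304.3) = -608.6 kcal
+29.8 = (-608.6) − 3·x
x = (+29.8 − (-608.6)) / (-3) = -212.8 kcal

ΔH = -212.8 kcal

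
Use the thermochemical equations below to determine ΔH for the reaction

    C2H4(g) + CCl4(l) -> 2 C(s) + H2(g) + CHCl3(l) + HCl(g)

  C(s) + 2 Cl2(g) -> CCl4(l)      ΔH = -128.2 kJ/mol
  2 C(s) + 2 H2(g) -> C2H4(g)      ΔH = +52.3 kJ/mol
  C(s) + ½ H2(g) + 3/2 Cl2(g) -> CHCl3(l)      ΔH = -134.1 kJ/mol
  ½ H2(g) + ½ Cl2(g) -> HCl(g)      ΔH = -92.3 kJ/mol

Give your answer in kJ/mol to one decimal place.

ΔH = -150.5 kJ/mol

equation 1 reversed: +128.2 kJ/mol
equation 2 reversed: -52.3 kJ/mol
equation 3 as written: -134.1 kJ/mol
equation 4 as written: -92.3 kJ/mol
Since enthalpy is a state function, ΔH = (+128.2) + (-52.3) + (-134.1) + (-92.3) = -150.5 kJ/mol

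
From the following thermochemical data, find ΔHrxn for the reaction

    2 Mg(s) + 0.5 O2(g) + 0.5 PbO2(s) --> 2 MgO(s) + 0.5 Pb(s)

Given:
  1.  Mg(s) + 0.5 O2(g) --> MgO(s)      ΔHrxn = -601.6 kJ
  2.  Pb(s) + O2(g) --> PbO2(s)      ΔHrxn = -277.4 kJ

ΔHrxn = -1064.5 kJ

eq. 1 × 2 (scale by 2 for the 2 MgO(s)): (2)·(-601.6) = -1203.2 kJ
eq. 2 reversed and × 1/2 (reverse to put PbO2(s) on the reactant side; scale by 1/2 for the 1/2 PbO2(s)): (-1/2)·(-277.4) = +138.7 kJ
Combining the equations, ΔHrxn = (-1203.2) + (+138.7) = -1064.5 kJ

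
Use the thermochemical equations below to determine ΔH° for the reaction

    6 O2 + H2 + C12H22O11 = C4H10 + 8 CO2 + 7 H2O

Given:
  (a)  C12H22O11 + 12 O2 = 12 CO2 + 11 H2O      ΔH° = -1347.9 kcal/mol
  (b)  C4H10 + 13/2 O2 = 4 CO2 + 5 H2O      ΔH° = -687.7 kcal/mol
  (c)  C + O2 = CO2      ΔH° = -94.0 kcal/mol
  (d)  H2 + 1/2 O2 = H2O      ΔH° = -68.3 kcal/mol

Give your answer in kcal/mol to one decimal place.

(a) as written (C12H22O11 already on the reactant side): -1347.9 kcal/mol
(b) reversed (C4H10 must end up as a product): +687.7 kcal/mol
(c): not needed (C appears nowhere else).
(d) as written (H2 already on the reactant side): -68.3 kcal/mol
ΔH° = (1)·(-1347.9) + (-1)·(-687.7) + (1)·(-68.3) = -728.5 kcal/mol

ΔH° = -728.5 kcal/mol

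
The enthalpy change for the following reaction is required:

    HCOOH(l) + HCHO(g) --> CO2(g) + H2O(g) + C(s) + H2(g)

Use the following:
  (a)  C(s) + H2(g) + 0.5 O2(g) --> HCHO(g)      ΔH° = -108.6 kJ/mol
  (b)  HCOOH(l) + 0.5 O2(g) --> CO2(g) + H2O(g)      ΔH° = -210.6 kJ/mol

ΔH° = -102.0 kJ/mol

(a) reversed (HCHO(g) must end up as a reactant): +108.6 kJ/mol
(b) as written (HCOOH(l) already on the reactant side): -210.6 kJ/mol
Since enthalpy is a state function, ΔH° = (-1)·(-108.6) + (1)·(-210.6) = -102.0 kJ/mol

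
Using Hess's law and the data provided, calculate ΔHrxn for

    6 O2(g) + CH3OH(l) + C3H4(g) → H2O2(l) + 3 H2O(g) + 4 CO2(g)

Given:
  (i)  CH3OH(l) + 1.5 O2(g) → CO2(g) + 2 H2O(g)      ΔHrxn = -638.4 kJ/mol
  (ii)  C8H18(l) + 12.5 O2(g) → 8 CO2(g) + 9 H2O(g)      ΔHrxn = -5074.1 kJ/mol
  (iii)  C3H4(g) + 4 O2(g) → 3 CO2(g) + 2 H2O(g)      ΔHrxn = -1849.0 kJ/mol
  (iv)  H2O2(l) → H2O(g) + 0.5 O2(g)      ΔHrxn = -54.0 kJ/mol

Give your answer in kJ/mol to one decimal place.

(i) as written: -638.4 kJ/mol
(ii): not needed.
(iii) as written: -1849.0 kJ/mol
(iv) reversed: +54.0 kJ/mol
ΔHrxn = (-638.4) + (-1849.0) + (+54.0) = -2433.4 kJ/mol

ΔHrxn = -2433.4 kJ/mol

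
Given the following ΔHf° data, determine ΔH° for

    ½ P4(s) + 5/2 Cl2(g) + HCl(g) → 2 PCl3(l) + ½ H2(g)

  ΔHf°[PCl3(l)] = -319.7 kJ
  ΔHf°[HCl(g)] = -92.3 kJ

ΔH° = -547.1 kJ

Products: 2·(-319.7) + 1/2·(+0.0) = -639.4
Reactants: 1/2·(+0.0) + 5/2·(+0.0) + 1·(-92.3) = -92.3
ΔH° = (-639.4) − (-92.3) = -547.1 kJ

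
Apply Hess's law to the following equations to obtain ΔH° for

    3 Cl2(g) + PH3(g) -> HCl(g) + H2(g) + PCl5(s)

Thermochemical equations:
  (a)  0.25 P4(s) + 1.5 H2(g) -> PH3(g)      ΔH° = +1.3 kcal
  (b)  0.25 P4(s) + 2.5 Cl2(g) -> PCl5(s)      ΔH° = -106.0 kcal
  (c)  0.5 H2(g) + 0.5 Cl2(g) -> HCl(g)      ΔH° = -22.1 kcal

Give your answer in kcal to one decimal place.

ΔH° = -129.4 kcal

(a) reversed (PH3(g) must end up as a reactant): -1.3 kcal
(b) as written (PCl5(s) already on the product side): -106.0 kcal
(c) as written (HCl(g) already on the product side): -22.1 kcal
ΔH° = (-1.3) + (-106.0) + (-22.1) = -129.4 kcal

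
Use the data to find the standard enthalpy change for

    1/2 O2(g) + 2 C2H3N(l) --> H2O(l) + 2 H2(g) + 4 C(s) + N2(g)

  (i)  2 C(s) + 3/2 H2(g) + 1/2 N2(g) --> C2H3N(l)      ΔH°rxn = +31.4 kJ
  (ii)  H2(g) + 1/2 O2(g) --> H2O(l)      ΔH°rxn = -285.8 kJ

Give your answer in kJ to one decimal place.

ΔH°rxn = -348.6 kJ

(i) reversed and × 2 (reverse to put C2H3N(l) on the reactant side; ×2 to match 2 C2H3N(l) in the target): (-2)·(+31.4) = -62.8 kJ
(ii) as written (H2O(l) already on the product side): -285.8 kJ
By Hess's law, ΔH°rxn = (-62.8) + (-285.8) = -348.6 kJ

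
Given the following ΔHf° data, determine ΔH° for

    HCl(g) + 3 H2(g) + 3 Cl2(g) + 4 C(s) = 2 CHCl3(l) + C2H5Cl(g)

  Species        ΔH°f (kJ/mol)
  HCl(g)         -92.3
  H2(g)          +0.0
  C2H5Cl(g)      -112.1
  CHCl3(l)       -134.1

Products: 2·(-134.1) + 1·(-112.1) = -380.3
Reactants: 1·(-92.3) + 3·(+0.0) + 3·(+0.0) + 4·(+0.0) = -92.3
ΔH° = (-380.3) − (-92.3) = -288.0 kJ/mol

ΔH° = -288.0 kJ/mol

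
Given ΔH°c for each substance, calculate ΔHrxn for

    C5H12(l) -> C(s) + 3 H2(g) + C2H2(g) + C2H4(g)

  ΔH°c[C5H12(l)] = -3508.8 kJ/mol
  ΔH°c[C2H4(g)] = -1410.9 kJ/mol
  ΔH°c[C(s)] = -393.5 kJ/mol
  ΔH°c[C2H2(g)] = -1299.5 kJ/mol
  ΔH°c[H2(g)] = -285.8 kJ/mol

ΔHrxn = 452.5 kJ/mol

Using ΔH = Σ nΔHc°(reactants) − Σ nΔHc°(products):
= [1·(-3508.8)] − [1·(-393.5) + 3·(-285.8) + 1·(-1299.5) + 1·(-1410.9)]
= 452.5 kJ/mol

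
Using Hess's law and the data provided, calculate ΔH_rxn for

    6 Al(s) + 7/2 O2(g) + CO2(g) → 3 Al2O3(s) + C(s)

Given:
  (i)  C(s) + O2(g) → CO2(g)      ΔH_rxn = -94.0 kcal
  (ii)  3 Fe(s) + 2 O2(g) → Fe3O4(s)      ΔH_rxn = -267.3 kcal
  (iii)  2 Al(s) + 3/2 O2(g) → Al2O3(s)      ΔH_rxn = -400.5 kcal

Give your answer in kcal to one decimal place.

ΔH_rxn = -1107.5 kcal

(i) reversed: +94.0 kcal
(ii): not needed.
(iii) × 3: (3)·(-400.5) = -1201.5 kcal
Summing the manipulated equations, ΔH_rxn = (+94.0) + (-1201.5) = -1107.5 kcal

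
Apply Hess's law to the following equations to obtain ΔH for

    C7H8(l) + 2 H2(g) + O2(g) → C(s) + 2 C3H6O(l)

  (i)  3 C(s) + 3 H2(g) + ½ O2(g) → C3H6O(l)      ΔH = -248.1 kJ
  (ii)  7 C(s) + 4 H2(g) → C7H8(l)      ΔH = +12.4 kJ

(i) × 2: (2)·(-248.1) = -496.2 kJ
(ii) reversed: -12.4 kJ
ΔH = (2)·(-248.1) + (-1)·(+12.4) = -508.6 kJ

ΔH = -508.6 kJ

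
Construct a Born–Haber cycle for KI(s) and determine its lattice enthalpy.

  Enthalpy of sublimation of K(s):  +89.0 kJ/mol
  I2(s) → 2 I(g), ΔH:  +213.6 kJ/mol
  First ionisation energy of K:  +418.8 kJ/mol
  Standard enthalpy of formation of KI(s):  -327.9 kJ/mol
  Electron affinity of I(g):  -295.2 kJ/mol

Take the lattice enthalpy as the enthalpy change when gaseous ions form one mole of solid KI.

ΔHf° = 1·ΔHsub + 1·(ΣIE) + 1/2·D(I2) + 1·EA + U
-327.9 = 1·(+89.0) + 1·(+418.8) + 1/2·(+213.6) + 1·(-295.2) + U
U = -327.9 − (+319.4) = -647.3 kJ/mol

U = -647.3 kJ/mol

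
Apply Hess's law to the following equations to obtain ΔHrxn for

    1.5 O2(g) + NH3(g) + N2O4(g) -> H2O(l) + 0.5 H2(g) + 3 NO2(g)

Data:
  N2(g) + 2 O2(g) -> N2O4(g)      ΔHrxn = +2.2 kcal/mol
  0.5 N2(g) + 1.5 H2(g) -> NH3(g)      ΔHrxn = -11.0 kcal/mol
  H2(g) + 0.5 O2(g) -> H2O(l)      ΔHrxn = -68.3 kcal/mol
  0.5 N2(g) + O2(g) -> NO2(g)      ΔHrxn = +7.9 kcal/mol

equation 1 reversed: -2.2 kcal/mol
equation 2 reversed: +11.0 kcal/mol
equation 3 as written: -68.3 kcal/mol
equation 4 × 3: (3)·(+7.9) = +23.7 kcal/mol
ΔHrxn = (-1)·(+2.2) + (-1)·(-11.0) + (1)·(-68.3) + (3)·(+7.9) = -35.8 kcal/mol

ΔHrxn = -35.8 kcal/mol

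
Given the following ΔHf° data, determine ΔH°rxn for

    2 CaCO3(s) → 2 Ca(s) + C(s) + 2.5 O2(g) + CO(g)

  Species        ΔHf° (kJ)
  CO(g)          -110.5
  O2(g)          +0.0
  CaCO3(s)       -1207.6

Products: 2·(+0.0) + 1·(+0.0) + 5/2·(+0.0) + 1·(-110.5) = -110.5
Reactants: 2·(-1207.6) = -2415.2
ΔH°rxn = (-110.5) − (-2415.2) = 2304.7 kJ

ΔH°rxn = 2304.7 kJ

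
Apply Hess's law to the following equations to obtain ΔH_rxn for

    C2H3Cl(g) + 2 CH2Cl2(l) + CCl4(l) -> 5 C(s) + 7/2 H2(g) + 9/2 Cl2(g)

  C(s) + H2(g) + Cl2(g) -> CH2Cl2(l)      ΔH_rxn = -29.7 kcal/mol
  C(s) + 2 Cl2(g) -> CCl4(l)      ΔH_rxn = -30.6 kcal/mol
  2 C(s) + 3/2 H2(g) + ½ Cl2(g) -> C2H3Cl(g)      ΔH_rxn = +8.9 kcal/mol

equation 1 reversed and × 2 (reverse to put CH2Cl2(l) on the reactant side; scale by 2 for the 2 CH2Cl2(l)): (-2)·(-29.7) = +59.4 kcal/mol
equation 2 reversed (CCl4(l) must end up as a reactant): +30.6 kcal/mol
equation 3 reversed (reverse to put C2H3Cl(g) on the reactant side): -8.9 kcal/mol
ΔH_rxn = (-2)·(-29.7) + (-1)·(-30.6) + (-1)·(+8.9) = 81.1 kcal/mol

ΔH_rxn = 81.1 kcal/mol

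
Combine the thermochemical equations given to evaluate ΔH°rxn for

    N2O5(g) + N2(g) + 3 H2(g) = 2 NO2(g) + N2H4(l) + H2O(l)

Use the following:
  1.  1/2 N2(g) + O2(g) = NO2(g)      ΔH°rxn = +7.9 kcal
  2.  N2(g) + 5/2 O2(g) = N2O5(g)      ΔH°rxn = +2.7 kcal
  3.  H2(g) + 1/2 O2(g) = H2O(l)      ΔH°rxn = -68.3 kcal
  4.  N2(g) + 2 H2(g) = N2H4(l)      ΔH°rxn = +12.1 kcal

eq. 1 × 2 (×2 to match 2 NO2(g) in the target): (2)·(+7.9) = +15.8 kcal
eq. 2 reversed (reverse to put N2O5(g) on the reactant side): -2.7 kcal
eq. 3 as written (H2O(l) already on the product side): -68.3 kcal
eq. 4 as written (N2H4(l) already on the product side): +12.1 kcal
ΔH°rxn = (+15.8) + (-2.7) + (-68.3) + (+12.1) = -43.1 kcal

ΔH°rxn = -43.1 kcal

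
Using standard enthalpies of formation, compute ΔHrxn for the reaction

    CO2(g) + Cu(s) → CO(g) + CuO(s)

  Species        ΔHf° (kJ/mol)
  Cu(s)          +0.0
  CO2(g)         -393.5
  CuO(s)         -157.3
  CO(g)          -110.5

ΔHrxn = 125.7 kJ/mol

Products: 1·(-110.5) + 1·(-157.3) = -267.8
Reactants: 1·(-393.5) + 1·(+0.0) = -393.5
ΔHrxn = (-267.8) − (-393.5) = 125.7 kJ/mol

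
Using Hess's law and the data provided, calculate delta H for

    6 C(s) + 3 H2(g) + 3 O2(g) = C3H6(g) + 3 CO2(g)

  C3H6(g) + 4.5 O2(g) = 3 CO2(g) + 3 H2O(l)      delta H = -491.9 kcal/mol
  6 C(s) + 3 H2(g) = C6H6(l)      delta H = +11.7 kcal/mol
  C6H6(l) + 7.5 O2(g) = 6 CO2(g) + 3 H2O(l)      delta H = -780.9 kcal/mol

delta H = -277.3 kcal/mol

equation 1 reversed (reverse to put C3H6(g) on the product side): +491.9 kcal/mol
equation 2 as written (C(s) already on the reactant side): +11.7 kcal/mol
equation 3 as written: -780.9 kcal/mol
Summing the manipulated equations, delta H = (+491.9) + (+11.7) + (-780.9) = -277.3 kcal/mol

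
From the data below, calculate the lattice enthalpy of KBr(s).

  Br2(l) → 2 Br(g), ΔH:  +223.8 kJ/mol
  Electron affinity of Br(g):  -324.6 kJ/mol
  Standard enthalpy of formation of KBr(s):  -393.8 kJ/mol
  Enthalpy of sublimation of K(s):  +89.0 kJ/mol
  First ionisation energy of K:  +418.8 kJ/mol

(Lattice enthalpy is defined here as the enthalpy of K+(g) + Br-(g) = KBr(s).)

ΔHf° = 1·ΔHsub + 1·(ΣIE) + 1/2·D(Br2) + 1·EA + U
-393.8 = 1·(+89.0) + 1·(+418.8) + 1/2·(+223.8) + 1·(-324.6) + U
U = -393.8 − (+295.1) = -688.9 kJ/mol

U = -688.9 kJ/mol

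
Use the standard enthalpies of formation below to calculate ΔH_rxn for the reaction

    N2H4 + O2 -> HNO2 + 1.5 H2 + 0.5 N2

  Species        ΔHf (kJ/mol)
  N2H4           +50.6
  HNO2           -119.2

ΔH_rxn = -169.8 kJ/mol

Products: 1·(-119.2) + 3/2·(+0.0) + 1/2·(+0.0) = -119.2
Reactants: 1·(+50.6) + 1·(+0.0) = +50.6
ΔH_rxn = (-119.2) − (+50.6) = -169.8 kJ/mol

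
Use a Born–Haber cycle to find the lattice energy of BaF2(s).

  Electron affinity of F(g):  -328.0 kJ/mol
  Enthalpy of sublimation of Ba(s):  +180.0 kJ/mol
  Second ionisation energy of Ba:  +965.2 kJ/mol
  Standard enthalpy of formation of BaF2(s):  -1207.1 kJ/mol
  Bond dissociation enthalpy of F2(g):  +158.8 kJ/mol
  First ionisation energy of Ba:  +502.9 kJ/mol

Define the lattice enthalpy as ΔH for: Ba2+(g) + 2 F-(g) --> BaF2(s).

U = -2358.0 kJ/mol

ΔHf° = 1·ΔHsub + 1·(ΣIE) + 1·D(F2) + 2·EA + U
-1207.1 = 1·(+180.0) + 1·(+1468.1) + 1·(+158.8) + 2·(-328.0) + U
U = -1207.1 − (+1150.9) = -2358.0 kJ/mol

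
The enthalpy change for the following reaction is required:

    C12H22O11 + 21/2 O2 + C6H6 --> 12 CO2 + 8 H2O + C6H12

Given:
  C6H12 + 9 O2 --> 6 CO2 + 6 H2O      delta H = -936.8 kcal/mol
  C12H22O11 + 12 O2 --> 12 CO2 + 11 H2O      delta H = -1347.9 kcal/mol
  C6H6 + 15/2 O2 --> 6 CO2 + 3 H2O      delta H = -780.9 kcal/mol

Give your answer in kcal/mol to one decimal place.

equation 1 reversed (C6H12 must end up as a product): +936.8 kcal/mol
equation 2 as written (C12H22O11 already on the reactant side): -1347.9 kcal/mol
equation 3 as written (C6H6 already on the reactant side): -780.9 kcal/mol
Summing the manipulated equations, delta H = (+936.8) + (-1347.9) + (-780.9) = -1192.0 kcal/mol

delta H = -1192.0 kcal/mol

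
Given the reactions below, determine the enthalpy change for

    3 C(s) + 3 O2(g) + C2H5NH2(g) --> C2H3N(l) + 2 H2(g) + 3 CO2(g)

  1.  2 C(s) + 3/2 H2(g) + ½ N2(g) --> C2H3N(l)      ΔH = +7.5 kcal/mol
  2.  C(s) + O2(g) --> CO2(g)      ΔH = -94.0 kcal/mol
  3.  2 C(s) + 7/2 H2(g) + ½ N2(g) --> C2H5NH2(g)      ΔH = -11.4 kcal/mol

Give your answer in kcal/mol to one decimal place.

ΔH = -263.1 kcal/mol

eq. 1 as written: +7.5 kcal/mol
eq. 2 × 3: (3)·(-94.0) = -282.0 kcal/mol
eq. 3 reversed: +11.4 kcal/mol
ΔH = (1)·(+7.5) + (3)·(-94.0) + (-1)·(-11.4) = -263.1 kcal/mol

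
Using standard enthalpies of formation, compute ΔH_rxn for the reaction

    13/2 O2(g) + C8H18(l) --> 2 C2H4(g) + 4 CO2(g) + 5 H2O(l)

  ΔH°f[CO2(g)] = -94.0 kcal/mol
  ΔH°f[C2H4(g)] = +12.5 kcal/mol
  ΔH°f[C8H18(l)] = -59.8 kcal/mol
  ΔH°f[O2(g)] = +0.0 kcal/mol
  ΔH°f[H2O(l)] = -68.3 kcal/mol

Products: 2·(+12.5) + 4·(-94.0) + 5·(-68.3) = -692.5
Reactants: 13/2·(+0.0) + 1·(-59.8) = -59.8
ΔH_rxn = (-692.5) − (-59.8) = -632.7 kcal/mol

ΔH_rxn = -632.7 kcal/mol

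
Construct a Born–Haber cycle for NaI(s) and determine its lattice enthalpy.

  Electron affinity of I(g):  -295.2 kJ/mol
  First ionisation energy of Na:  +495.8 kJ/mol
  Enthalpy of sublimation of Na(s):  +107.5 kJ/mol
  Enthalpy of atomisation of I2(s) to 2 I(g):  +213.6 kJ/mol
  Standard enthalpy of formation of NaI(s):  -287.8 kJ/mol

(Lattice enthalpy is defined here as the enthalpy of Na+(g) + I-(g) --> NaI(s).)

U = -702.7 kJ/mol

ΔHf° = 1·ΔHsub + 1·(ΣIE) + 1/2·D(I2) + 1·EA + U
-287.8 = 1·(+107.5) + 1·(+495.8) + 1/2·(+213.6) + 1·(-295.2) + U
U = -287.8 − (+414.9) = -702.7 kJ/mol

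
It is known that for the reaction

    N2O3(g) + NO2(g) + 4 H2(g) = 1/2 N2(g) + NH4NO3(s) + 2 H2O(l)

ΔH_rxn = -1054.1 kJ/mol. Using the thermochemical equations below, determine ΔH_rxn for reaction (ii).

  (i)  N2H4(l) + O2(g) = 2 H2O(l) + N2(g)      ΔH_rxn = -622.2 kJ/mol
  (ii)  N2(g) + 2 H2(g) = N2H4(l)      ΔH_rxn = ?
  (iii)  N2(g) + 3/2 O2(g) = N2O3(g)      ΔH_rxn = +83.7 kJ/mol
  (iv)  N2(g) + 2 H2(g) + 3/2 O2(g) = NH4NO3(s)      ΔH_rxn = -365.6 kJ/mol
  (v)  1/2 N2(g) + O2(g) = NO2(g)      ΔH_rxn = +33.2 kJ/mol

ΔH_rxn = 50.6 kJ/mol

(i) as written (H2O(l) already on the product side): -622.2 kJ/mol
(ii) as written: contributes x
(iii) reversed (N2O3(g) must end up as a reactant): -83.7 kJ/mol
(iv) as written (NH4NO3(s) already on the product side): -365.6 kJ/mol
(v) reversed (NO2(g) must end up as a reactant): -33.2 kJ/mol
-1054.1 = (-622.2) + (-83.7) + (-365.6) + (-33.2) + x
x = (-1054.1 − (-1104.7)) / (1) = 50.6 kJ/mol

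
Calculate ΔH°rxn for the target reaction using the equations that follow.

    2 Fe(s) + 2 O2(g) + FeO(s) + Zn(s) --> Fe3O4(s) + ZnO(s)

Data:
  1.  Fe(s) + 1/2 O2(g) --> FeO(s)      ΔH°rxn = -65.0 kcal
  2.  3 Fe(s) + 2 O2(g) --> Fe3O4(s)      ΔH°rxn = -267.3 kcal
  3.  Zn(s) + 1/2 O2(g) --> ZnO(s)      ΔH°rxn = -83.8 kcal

eq. 1 reversed: +65.0 kcal
eq. 2 as written: -267.3 kcal
eq. 3 as written: -83.8 kcal
ΔH°rxn = (-1)·(-65.0) + (1)·(-267.3) + (1)·(-83.8) = -286.1 kcal

ΔH°rxn = -286.1 kcal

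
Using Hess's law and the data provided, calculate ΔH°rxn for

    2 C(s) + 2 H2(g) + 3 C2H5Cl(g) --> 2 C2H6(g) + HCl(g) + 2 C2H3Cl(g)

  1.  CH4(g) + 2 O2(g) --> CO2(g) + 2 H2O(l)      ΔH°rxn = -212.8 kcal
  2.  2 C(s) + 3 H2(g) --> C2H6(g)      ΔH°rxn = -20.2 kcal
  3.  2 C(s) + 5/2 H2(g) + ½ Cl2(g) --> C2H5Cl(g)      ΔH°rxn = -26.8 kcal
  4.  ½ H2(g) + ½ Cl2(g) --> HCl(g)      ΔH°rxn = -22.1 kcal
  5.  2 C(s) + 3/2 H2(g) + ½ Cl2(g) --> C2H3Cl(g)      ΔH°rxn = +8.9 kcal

ΔH°rxn = 35.7 kcal

eq. 1: not needed.
eq. 2 × 2: (2)·(-20.2) = -40.4 kcal
eq. 3 reversed and × 3: (-3)·(-26.8) = +80.4 kcal
eq. 4 as written: -22.1 kcal
eq. 5 × 2: (2)·(+8.9) = +17.8 kcal
By Hess's law, ΔH°rxn = (-40.4) + (+80.4) + (-22.1) + (+17.8) = 35.7 kcal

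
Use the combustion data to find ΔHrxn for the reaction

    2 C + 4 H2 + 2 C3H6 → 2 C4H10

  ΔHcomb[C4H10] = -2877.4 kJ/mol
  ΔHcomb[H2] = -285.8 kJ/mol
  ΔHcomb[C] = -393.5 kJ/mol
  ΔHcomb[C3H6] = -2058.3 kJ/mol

ΔHrxn = -292.0 kJ/mol

Using ΔH = Σ nΔHc°(reactants) − Σ nΔHc°(products):
= [2·(-393.5) + 4·(-285.8) + 2·(-2058.3)] − [2·(-2877.4)]
= -292.0 kJ/mol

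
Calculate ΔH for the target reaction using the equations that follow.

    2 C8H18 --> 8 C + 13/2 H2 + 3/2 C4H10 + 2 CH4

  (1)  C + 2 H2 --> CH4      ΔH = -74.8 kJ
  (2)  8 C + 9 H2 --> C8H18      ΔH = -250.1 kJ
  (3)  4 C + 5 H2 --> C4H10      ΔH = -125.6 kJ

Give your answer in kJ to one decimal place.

ΔH = 162.2 kJ

(1) × 2: (2)·(-74.8) = -149.6 kJ
(2) reversed and × 2: (-2)·(-250.1) = +500.2 kJ
(3) × 3/2: (3/2)·(-125.6) = -188.4 kJ
ΔH = (2)·(-74.8) + (-2)·(-250.1) + (3/2)·(-125.6) = 162.2 kJ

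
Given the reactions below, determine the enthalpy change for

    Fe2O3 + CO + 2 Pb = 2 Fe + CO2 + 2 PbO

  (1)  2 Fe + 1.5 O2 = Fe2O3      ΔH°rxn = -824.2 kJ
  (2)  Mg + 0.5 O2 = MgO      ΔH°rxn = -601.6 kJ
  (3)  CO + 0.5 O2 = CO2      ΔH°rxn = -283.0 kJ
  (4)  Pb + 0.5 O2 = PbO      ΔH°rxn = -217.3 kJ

ΔH°rxn = 106.6 kJ

(1) reversed (reverse to put Fe2O3 on the reactant side): +824.2 kJ
(2): not needed (MgO appears nowhere else).
(3) as written (CO already on the reactant side): -283.0 kJ
(4) × 2 (scale by 2 for the 2 PbO): (2)·(-217.3) = -434.6 kJ
ΔH°rxn = (+824.2) + (-283.0) + (-434.6) = 106.6 kJ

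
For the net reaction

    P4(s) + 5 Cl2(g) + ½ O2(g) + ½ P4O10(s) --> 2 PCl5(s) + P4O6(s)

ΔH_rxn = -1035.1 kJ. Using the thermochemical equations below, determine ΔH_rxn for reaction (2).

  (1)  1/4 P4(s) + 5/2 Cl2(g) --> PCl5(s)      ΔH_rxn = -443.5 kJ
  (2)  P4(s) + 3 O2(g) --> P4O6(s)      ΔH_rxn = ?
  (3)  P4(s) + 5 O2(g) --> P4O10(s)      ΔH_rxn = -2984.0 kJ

ΔH_rxn = -1640.1 kJ

(1) × 2: (2)·(-443.5) = -887.0 kJ
(2) as written: contributes x
(3) reversed and × 1/2: (-1/2)·(-2984.0) = +1492.0 kJ
-1035.1 = (-887.0) + (+1492.0) + x
x = (-1035.1 − (+605.0)) / (1) = -1640.1 kJ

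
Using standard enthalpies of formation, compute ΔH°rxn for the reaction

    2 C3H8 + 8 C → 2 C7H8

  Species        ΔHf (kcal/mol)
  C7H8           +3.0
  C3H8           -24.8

ΔH°rxn = Σ nΔHf°(products) − Σ nΔHf°(reactants).
Products: 2·(+3.0) = +6.0
Reactants: 2·(-24.8) + 8·(+0.0) = -49.6
ΔH°rxn = (+6.0) − (-49.6) = 55.6 kcal/mol

ΔH°rxn = 55.6 kcal/mol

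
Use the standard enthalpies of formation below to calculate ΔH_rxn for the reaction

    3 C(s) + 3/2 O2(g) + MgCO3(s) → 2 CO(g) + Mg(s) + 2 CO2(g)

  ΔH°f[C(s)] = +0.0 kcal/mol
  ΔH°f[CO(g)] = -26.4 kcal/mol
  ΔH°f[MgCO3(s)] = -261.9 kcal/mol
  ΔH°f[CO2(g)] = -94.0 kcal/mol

ΔH_rxn = 21.1 kcal/mol

ΔH°rxn = Σ nΔHf°(products) − Σ nΔHf°(reactants).
Products: 2·(-26.4) + 1·(+0.0) + 2·(-94.0) = -240.8
Reactants: 3·(+0.0) + 3/2·(+0.0) + 1·(-261.9) = -261.9
ΔH_rxn = (-240.8) − (-261.9) = 21.1 kcal/mol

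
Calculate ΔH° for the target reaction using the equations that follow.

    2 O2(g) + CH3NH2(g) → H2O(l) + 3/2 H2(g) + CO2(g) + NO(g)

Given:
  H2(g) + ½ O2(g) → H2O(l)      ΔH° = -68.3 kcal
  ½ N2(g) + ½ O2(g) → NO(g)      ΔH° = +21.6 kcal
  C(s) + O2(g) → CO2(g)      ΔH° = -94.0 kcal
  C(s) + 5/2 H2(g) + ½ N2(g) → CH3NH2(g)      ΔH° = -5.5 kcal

ΔH° = -135.2 kcal

equation 1 as written (H2O(l) already on the product side): -68.3 kcal
equation 2 as written (NO(g) already on the product side): +21.6 kcal
equation 3 as written (CO2(g) already on the product side): -94.0 kcal
equation 4 reversed (reverse to put CH3NH2(g) on the reactant side): +5.5 kcal
By Hess's law, ΔH° = (1)·(-68.3) + (1)·(+21.6) + (1)·(-94.0) + (-1)·(-5.5) = -135.2 kcal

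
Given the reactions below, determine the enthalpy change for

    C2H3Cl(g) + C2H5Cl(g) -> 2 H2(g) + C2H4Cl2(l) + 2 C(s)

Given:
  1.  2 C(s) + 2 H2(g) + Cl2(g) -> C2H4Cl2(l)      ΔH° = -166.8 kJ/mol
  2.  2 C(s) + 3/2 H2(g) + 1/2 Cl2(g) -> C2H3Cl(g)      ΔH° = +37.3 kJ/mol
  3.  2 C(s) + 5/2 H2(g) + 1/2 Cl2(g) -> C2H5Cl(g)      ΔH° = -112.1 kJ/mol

ΔH° = -92.0 kJ/mol

eq. 1 as written (C2H4Cl2(l) already on the product side): -166.8 kJ/mol
eq. 2 reversed (reverse to put C2H3Cl(g) on the reactant side): -37.3 kJ/mol
eq. 3 reversed (reverse to put C2H5Cl(g) on the reactant side): +112.1 kJ/mol
By Hess's law, ΔH° = (-166.8) + (-37.3) + (+112.1) = -92.0 kJ/mol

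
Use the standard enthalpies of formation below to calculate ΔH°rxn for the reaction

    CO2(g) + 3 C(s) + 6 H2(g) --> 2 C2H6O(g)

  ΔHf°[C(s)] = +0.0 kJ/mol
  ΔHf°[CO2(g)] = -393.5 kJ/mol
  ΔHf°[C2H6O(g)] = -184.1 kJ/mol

Products: 2·(-184.1) = -368.2
Reactants: 1·(-393.5) + 3·(+0.0) + 6·(+0.0) = -393.5
ΔH°rxn = (-368.2) − (-393.5) = 25.3 kJ/mol

ΔH°rxn = 25.3 kJ/mol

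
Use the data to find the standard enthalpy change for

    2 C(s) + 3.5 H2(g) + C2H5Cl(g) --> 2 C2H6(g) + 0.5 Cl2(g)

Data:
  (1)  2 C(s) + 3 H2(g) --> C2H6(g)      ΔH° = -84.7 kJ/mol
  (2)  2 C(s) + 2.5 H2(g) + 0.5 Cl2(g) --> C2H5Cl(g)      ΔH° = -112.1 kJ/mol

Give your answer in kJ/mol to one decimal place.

ΔH° = -57.3 kJ/mol

(1) × 2 (×2 to match 2 C2H6(g) in the target): (2)·(-84.7) = -169.4 kJ/mol
(2) reversed (reverse to put C2H5Cl(g) on the reactant side): +112.1 kJ/mol
ΔH° = (2)·(-84.7) + (-1)·(-112.1) = -57.3 kJ/mol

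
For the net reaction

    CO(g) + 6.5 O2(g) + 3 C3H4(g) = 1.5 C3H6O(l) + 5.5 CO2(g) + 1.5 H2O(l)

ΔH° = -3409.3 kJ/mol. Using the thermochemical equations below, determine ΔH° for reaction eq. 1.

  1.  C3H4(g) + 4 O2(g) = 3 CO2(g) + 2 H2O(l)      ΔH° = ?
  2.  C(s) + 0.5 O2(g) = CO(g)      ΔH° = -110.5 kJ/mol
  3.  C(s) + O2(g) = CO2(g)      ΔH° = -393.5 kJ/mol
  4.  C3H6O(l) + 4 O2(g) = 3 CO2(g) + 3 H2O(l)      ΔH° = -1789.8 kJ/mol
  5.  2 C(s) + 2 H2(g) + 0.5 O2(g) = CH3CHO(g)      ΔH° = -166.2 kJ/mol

eq. 1 × 3 (scale by 3 for the 3 C3H4(g)): contributes 3·x
eq. 2 reversed (CO(g) must end up as a reactant): +110.5 kJ/mol
eq. 3 as written: -393.5 kJ/mol
eq. 4 reversed and × 3/2 (reverse to put C3H6O(l) on the product side; ×3/2 to match 3/2 C3H6O(l) in the target): (-3/2)·(-1789.8) = +2684.7 kJ/mol
eq. 5: not needed (H2(g) appears nowhere else).
-3409.3 = (+110.5) + (-393.5) + (+2684.7) + 3·x
x = (-3409.3 − (+2401.7)) / (3) = -1937.0 kJ/mol

ΔH° = -1937.0 kJ/mol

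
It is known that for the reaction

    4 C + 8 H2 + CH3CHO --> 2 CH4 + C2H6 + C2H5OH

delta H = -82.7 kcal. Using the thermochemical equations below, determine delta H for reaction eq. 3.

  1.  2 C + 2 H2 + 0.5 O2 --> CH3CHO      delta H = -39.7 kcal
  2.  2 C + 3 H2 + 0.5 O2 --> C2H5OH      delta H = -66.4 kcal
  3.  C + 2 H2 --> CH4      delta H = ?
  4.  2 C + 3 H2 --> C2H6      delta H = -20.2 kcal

eq. 1 reversed: +39.7 kcal
eq. 2 as written: -66.4 kcal
eq. 3 × 2: contributes 2·x
eq. 4 as written: -20.2 kcal
-82.7 = (+39.7) + (-66.4) + (-20.2) + 2·x
x = (-82.7 − (-46.9)) / (2) = -17.9 kcal

delta H = -17.9 kcal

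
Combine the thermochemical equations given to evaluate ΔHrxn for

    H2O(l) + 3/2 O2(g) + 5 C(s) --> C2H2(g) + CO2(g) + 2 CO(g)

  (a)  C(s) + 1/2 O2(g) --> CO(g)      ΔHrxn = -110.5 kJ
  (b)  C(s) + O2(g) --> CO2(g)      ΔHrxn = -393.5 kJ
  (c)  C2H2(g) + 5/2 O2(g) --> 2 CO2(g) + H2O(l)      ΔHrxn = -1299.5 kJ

(a) × 2: (2)·(-110.5) = -221.0 kJ
(b) × 3: (3)·(-393.5) = -1180.5 kJ
(c) reversed: +1299.5 kJ
ΔHrxn = (2)·(-110.5) + (3)·(-393.5) + (-1)·(-1299.5) = -102.0 kJ

ΔHrxn = -102.0 kJ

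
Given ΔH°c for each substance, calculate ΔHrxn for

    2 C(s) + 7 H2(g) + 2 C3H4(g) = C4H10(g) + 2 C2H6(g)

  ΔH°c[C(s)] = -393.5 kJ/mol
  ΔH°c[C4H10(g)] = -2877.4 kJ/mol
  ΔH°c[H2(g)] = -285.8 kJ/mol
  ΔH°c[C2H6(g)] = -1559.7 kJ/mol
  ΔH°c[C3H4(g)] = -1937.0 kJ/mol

With combustion enthalpies, reactants minus products:
= [2·(-393.5) + 7·(-285.8) + 2·(-1937.0)] − [1·(-2877.4) + 2·(-1559.7)]
= -664.8 kJ/mol

ΔHrxn = -664.8 kJ/mol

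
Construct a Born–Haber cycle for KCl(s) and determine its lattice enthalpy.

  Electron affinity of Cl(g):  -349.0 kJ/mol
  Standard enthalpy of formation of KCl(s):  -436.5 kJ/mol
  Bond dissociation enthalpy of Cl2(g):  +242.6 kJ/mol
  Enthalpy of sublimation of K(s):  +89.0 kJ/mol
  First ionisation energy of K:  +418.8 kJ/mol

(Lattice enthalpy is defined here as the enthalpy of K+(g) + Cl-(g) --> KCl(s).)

U = -716.6 kJ/mol

ΔHf° = 1·ΔHsub + 1·(ΣIE) + 1/2·D(Cl2) + 1·EA + U
-436.5 = 1·(+89.0) + 1·(+418.8) + 1/2·(+242.6) + 1·(-349.0) + U
U = -436.5 − (+280.1) = -716.6 kJ/mol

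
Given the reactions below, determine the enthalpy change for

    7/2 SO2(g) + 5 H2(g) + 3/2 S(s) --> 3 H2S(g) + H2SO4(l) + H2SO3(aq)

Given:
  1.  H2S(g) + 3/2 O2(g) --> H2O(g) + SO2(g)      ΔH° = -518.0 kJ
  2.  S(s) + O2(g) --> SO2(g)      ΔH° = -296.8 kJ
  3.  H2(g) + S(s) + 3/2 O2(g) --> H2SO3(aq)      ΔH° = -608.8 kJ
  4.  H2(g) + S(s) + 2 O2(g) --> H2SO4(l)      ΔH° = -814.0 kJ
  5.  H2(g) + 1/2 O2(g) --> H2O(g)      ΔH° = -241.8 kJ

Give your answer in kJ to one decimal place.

ΔH° = -445.8 kJ

eq. 1 reversed and × 3 (reverse to put H2S(g) on the product side; scale by 3 for the 3 H2S(g)): (-3)·(-518.0) = +1554.0 kJ
eq. 2 reversed and × 1/2: (-1/2)·(-296.8) = +148.4 kJ
eq. 3 as written (H2SO3(aq) already on the product side): -608.8 kJ
eq. 4 as written (H2SO4(l) already on the product side): -814.0 kJ
eq. 5 × 3: (3)·(-241.8) = -725.4 kJ
Summing the manipulated equations, ΔH° = (-3)·(-518.0) + (-1/2)·(-296.8) + (1)·(-608.8) + (1)·(-814.0) + (3)·(-241.8) = -445.8 kJ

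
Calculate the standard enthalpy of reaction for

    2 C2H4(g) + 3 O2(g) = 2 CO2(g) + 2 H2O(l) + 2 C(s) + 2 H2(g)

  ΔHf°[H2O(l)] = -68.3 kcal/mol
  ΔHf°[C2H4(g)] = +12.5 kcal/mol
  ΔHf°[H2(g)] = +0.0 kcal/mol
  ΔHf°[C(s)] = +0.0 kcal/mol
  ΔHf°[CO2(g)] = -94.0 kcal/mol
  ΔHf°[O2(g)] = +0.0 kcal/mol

ΔHrxn = -349.6 kcal/mol

Products: 2·(-94.0) + 2·(-68.3) + 2·(+0.0) + 2·(+0.0) = -324.6
Reactants: 2·(+12.5) + 3·(+0.0) = +25.0
ΔHrxn = (-324.6) − (+25.0) = -349.6 kcal/mol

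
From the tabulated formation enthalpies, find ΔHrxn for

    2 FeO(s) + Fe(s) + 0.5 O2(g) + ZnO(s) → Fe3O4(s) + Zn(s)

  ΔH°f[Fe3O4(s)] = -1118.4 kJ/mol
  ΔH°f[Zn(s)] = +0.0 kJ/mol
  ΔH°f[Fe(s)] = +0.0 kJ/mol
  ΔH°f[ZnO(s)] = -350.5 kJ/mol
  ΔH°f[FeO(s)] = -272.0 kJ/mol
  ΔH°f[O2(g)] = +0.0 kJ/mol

Products: 1·(-1118.4) + 1·(+0.0) = -1118.4
Reactants: 2·(-272.0) + 1·(+0.0) + 1/2·(+0.0) + 1·(-350.5) = -894.5
ΔHrxn = (-1118.4) − (-894.5) = -223.9 kJ/mol

ΔHrxn = -223.9 kJ/mol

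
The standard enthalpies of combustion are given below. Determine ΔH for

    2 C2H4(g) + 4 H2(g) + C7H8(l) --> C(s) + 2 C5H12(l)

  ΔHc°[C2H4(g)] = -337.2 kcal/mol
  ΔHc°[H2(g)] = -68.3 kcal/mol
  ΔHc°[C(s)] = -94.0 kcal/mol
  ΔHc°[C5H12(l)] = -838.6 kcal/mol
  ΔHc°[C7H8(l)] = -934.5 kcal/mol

Using ΔH = Σ nΔHc°(reactants) − Σ nΔHc°(products):
= [2·(-337.2) + 4·(-68.3) + 1·(-934.5)] − [1·(-94.0) + 2·(-838.6)]
= -110.9 kcal/mol

ΔH = -110.9 kcal/mol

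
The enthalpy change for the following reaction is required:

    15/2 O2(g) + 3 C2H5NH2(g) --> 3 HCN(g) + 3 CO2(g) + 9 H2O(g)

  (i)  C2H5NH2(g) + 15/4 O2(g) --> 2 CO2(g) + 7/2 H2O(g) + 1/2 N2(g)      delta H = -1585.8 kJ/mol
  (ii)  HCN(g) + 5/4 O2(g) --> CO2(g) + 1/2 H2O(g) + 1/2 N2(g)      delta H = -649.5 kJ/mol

delta H = -2808.9 kJ/mol

(i) × 3 (scale by 3 for the 3 C2H5NH2(g)): (3)·(-1585.8) = -4757.4 kJ/mol
(ii) reversed and × 3 (HCN(g) must end up as a product; scale by 3 for the 3 HCN(g)): (-3)·(-649.5) = +1948.5 kJ/mol
Summing the manipulated equations, delta H = (3)·(-1585.8) + (-3)·(-649.5) = -2808.9 kJ/mol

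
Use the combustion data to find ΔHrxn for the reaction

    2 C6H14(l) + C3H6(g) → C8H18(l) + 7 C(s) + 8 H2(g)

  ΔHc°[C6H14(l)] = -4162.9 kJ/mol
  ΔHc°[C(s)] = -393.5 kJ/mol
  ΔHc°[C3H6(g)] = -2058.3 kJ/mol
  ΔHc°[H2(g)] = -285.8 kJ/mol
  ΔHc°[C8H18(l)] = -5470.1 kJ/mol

Using ΔH = Σ nΔHc°(reactants) − Σ nΔHc°(products):
= [2·(-4162.9) + 1·(-2058.3)] − [1·(-5470.1) + 7·(-393.5) + 8·(-285.8)]
= 126.9 kJ/mol

ΔHrxn = 126.9 kJ/mol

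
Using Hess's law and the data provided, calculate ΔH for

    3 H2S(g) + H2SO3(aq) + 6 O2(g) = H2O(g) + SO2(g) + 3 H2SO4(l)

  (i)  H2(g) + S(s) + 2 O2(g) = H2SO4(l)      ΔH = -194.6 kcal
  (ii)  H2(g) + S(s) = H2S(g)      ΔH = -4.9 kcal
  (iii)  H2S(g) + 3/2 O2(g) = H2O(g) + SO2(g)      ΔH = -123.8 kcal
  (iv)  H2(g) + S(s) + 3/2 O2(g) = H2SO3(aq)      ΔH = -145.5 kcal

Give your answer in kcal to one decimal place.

(i) × 3 (×3 to match 3 H2SO4(l) in the target): (3)·(-194.6) = -583.8 kcal
(ii) reversed and × 2: (-2)·(-4.9) = +9.8 kcal
(iii) as written (H2O(g) already on the product side): -123.8 kcal
(iv) reversed (H2SO3(aq) must end up as a reactant): +145.5 kcal
ΔH = (-583.8) + (+9.8) + (-123.8) + (+145.5) = -552.3 kcal

ΔH = -552.3 kcal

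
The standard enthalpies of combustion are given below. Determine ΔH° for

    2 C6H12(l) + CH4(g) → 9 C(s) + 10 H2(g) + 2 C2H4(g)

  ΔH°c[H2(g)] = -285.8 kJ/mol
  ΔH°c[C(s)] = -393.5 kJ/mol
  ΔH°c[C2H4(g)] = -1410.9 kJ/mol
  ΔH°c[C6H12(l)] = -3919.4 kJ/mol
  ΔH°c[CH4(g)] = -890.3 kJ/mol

With combustion enthalpies, reactants minus products:
= [2·(-3919.4) + 1·(-890.3)] − [9·(-393.5) + 10·(-285.8) + 2·(-1410.9)]
= 492.2 kJ/mol

ΔH° = 492.2 kJ/mol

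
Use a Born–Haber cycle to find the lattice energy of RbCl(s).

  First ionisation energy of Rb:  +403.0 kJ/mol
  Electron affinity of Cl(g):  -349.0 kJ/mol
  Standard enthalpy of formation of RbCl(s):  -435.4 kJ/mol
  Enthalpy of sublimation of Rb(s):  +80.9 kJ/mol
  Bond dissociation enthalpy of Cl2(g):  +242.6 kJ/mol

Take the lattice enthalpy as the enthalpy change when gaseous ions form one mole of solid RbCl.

ΔHf° = 1·ΔHsub + 1·(ΣIE) + 1/2·D(Cl2) + 1·EA + U
-435.4 = 1·(+80.9) + 1·(+403.0) + 1/2·(+242.6) + 1·(-349.0) + U
U = -435.4 − (+256.2) = -691.6 kJ/mol

U = -691.6 kJ/mol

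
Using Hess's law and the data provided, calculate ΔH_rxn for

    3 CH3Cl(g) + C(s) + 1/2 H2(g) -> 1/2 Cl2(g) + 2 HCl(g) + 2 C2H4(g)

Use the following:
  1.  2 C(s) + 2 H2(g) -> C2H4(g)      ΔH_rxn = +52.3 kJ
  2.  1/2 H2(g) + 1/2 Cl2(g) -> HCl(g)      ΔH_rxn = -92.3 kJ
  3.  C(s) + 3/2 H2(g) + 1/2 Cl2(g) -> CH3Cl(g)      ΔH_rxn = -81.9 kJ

eq. 1 × 2 (×2 to match 2 C2H4(g) in the target): (2)·(+52.3) = +104.6 kJ
eq. 2 × 2 (scale by 2 for the 2 HCl(g)): (2)·(-92.3) = -184.6 kJ
eq. 3 reversed and × 3 (reverse to put CH3Cl(g) on the reactant side; scale by 3 for the 3 CH3Cl(g)): (-3)·(-81.9) = +245.7 kJ
Summing the manipulated equations, ΔH_rxn = (2)·(+52.3) + (2)·(-92.3) + (-3)·(-81.9) = 165.7 kJ

ΔH_rxn = 165.7 kJ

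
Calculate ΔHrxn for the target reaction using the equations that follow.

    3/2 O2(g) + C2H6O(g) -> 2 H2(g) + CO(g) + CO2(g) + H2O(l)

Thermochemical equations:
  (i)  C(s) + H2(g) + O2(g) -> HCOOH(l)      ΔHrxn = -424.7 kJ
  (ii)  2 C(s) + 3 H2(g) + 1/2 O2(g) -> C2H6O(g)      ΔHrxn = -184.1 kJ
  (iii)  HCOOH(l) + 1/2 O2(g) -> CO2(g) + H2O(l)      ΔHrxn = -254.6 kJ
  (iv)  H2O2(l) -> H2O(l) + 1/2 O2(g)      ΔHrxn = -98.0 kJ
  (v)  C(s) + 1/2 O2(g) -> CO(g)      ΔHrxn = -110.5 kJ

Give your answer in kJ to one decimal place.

ΔHrxn = -605.7 kJ

(i) as written: -424.7 kJ
(ii) reversed (C2H6O(g) must end up as a reactant): +184.1 kJ
(iii) as written (CO2(g) already on the product side): -254.6 kJ
(iv): not needed (H2O2(l) appears nowhere else).
(v) as written (CO(g) already on the product side): -110.5 kJ
Since enthalpy is a state function, ΔHrxn = (1)·(-424.7) + (-1)·(-184.1) + (1)·(-254.6) + (1)·(-110.5) = -605.7 kJ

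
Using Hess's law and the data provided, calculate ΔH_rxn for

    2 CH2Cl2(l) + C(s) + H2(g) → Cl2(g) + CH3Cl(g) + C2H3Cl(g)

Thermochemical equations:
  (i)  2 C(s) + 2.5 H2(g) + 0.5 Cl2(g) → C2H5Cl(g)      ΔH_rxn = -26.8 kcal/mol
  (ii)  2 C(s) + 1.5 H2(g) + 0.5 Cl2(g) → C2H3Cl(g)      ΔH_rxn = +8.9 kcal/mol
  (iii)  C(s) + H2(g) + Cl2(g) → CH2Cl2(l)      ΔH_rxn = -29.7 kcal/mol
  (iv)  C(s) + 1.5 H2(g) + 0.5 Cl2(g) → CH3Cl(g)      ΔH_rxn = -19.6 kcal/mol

(i): not needed.
(ii) as written: +8.9 kcal/mol
(iii) reversed and × 2: (-2)·(-29.7) = +59.4 kcal/mol
(iv) as written: -19.6 kcal/mol
Since enthalpy is a state function, ΔH_rxn = (1)·(+8.9) + (-2)·(-29.7) + (1)·(-19.6) = 48.7 kcal/mol

ΔH_rxn = 48.7 kcal/mol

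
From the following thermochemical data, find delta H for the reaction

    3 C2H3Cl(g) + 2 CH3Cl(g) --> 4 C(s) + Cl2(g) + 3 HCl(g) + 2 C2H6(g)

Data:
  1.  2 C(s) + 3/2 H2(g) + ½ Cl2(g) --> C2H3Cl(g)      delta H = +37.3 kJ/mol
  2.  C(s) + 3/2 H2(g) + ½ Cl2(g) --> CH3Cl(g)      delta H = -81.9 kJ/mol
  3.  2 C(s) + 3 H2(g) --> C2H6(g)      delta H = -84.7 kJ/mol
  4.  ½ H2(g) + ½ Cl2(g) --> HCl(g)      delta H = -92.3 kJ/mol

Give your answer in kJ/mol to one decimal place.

delta H = -394.4 kJ/mol

eq. 1 reversed and × 3 (reverse to put C2H3Cl(g) on the reactant side; ×3 to match 3 C2H3Cl(g) in the target): (-3)·(+37.3) = -111.9 kJ/mol
eq. 2 reversed and × 2 (reverse to put CH3Cl(g) on the reactant side; ×2 to match 2 CH3Cl(g) in the target): (-2)·(-81.9) = +163.8 kJ/mol
eq. 3 × 2 (×2 to match 2 C2H6(g) in the target): (2)·(-84.7) = -169.4 kJ/mol
eq. 4 × 3 (×3 to match 3 HCl(g) in the target): (3)·(-92.3) = -276.9 kJ/mol
delta H = (-3)·(+37.3) + (-2)·(-81.9) + (2)·(-84.7) + (3)·(-92.3) = -394.4 kJ/mol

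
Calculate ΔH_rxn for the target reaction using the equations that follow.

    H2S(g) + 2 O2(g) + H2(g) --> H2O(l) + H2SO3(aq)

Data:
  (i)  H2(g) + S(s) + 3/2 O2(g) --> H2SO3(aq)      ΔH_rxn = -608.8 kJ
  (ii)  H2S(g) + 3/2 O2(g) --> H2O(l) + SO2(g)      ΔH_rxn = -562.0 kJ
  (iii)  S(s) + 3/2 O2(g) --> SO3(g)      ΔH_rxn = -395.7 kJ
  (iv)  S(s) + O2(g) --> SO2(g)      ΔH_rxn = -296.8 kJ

ΔH_rxn = -874.0 kJ

(i) as written (H2SO3(aq) already on the product side): -608.8 kJ
(ii) as written (H2S(g) already on the reactant side): -562.0 kJ
(iii): not needed (SO3(g) appears nowhere else).
(iv) reversed: +296.8 kJ
Combining the equations, ΔH_rxn = (1)·(-608.8) + (1)·(-562.0) + (-1)·(-296.8) = -874.0 kJ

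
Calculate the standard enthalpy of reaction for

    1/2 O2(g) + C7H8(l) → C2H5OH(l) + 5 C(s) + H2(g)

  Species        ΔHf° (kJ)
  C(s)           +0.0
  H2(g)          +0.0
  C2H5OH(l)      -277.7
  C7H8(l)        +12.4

ΔH°rxn = Σ nΔHf°(products) − Σ nΔHf°(reactants).
Products: 1·(-277.7) + 5·(+0.0) + 1·(+0.0) = -277.7
Reactants: 1/2·(+0.0) + 1·(+12.4) = +12.4
ΔH_rxn = (-277.7) − (+12.4) = -290.1 kJ

ΔH_rxn = -290.1 kJ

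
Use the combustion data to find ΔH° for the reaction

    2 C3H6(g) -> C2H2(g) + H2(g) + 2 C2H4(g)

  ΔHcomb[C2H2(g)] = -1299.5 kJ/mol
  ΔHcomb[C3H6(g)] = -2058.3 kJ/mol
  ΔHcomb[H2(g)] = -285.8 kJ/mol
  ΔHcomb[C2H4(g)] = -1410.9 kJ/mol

With combustion enthalpies, reactants minus products:
= [2·(-2058.3)] − [1·(-1299.5) + 1·(-285.8) + 2·(-1410.9)]
= 290.5 kJ/mol

ΔH° = 290.5 kJ/mol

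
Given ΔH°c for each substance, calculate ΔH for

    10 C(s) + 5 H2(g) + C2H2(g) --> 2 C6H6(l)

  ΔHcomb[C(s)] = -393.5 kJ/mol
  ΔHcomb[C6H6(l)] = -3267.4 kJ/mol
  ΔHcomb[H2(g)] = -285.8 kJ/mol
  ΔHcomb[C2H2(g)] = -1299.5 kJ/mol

Using ΔH = Σ nΔHc°(reactants) − Σ nΔHc°(products):
= [10·(-393.5) + 5·(-285.8) + 1·(-1299.5)] − [2·(-3267.4)]
= -128.7 kJ/mol

ΔH = -128.7 kJ/mol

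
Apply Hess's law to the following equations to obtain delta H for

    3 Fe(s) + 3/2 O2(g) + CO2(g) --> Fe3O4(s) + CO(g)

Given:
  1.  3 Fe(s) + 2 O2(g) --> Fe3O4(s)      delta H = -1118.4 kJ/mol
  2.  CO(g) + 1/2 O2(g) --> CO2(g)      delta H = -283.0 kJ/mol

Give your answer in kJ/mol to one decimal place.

eq. 1 as written: -1118.4 kJ/mol
eq. 2 reversed: +283.0 kJ/mol
Summing the manipulated equations, delta H = (1)·(-1118.4) + (-1)·(-283.0) = -835.4 kJ/mol

delta H = -835.4 kJ/mol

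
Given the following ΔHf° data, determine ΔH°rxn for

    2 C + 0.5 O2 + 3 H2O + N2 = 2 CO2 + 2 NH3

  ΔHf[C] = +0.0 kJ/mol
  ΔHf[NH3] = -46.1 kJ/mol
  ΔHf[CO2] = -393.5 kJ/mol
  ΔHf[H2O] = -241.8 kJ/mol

ΔH°rxn = -153.8 kJ/mol

ΔH°rxn = Σ nΔHf°(products) − Σ nΔHf°(reactants).
Products: 2·(-393.5) + 2·(-46.1) = -879.2
Reactants: 2·(+0.0) + 1/2·(+0.0) + 3·(-241.8) + 1·(+0.0) = -725.4
ΔH°rxn = (-879.2) − (-725.4) = -153.8 kJ/mol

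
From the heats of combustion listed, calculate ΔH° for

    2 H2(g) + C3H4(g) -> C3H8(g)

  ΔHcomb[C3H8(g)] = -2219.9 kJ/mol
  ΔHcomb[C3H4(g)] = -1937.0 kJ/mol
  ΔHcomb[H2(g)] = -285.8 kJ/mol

Using ΔH = Σ nΔHc°(reactants) − Σ nΔHc°(products):
= [2·(-285.8) + 1·(-1937.0)] − [1·(-2219.9)]
= -288.7 kJ/mol

ΔH° = -288.7 kJ/mol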